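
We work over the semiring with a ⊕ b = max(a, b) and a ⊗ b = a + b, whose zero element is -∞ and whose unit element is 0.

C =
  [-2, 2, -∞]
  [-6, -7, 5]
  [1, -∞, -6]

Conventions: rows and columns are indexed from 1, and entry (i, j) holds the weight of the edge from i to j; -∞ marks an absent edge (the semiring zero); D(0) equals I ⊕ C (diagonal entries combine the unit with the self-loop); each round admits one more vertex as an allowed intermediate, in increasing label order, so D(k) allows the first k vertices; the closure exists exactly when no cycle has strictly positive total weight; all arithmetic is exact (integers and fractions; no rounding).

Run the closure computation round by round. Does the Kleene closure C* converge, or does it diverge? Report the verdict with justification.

D(0):
  [0, 2, -∞]
  [-6, 0, 5]
  [1, -∞, 0]
D(1):
  [0, 2, -∞]
  [-6, 0, 5]
  [1, 3, 0]
Detection: at round 2, diagonal entry (3, 3) turns strictly positive.
Key observation: the cycle 3->1->2->3 has total weight 1 + 2 + 5, which is strictly positive.
Answer: DIVERGES — positive cycle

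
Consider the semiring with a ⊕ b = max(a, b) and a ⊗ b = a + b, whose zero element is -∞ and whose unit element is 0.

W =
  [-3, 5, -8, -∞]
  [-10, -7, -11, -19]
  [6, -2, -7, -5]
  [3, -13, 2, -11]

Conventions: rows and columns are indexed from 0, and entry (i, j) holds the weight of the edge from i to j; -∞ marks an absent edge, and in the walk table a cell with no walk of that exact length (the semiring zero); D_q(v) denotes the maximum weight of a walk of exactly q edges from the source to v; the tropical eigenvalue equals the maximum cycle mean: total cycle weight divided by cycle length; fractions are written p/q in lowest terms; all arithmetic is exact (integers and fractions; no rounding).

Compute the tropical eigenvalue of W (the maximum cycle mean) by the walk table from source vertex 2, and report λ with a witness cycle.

q=0: [-∞, -∞, 0, -∞]
q=1: [6, -2, -7, -5]
q=2: [3, 11, -2, -12]
q=3: [4, 8, 0, -7]
q=4: [6, 9, -3, -5]
Optimal cycle mean attained by: cycle 0->1->2->0, total 5 + (-11) + 6, length 3.
Answer: λ = 0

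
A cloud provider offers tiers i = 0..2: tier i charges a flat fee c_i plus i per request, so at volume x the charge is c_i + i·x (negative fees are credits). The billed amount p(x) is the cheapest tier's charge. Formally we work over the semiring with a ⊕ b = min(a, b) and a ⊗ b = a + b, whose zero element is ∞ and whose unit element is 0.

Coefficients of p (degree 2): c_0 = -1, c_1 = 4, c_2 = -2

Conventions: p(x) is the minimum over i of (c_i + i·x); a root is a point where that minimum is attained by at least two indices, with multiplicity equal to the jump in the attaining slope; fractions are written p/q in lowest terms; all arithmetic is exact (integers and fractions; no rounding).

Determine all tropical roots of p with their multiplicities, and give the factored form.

hull edge (i=0, c=-1) to (i=2, c=-2): slope -1/2, span 2
Factored form: p(x) = -2 ⊗ (x ⊕ 1/2) ⊗ (x ⊕ 1/2)
Answer: roots = 1/2 (mult 2)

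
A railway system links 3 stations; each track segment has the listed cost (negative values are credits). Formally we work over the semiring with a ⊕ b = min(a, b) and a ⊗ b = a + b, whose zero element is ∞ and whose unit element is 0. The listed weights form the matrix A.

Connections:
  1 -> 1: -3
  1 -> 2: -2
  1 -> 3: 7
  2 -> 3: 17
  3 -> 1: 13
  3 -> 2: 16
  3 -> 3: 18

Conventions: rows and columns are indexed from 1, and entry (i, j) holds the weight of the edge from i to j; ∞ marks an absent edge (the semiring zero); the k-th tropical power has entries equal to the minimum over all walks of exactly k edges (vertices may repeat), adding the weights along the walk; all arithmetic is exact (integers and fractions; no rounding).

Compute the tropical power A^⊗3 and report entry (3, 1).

A^⊗2:
  [-6, -5, 4]
  [30, 33, 35]
  [10, 11, 20]
A^⊗3:
  [-9, -8, 1]
  [27, 28, 37]
  [7, 8, 17]
Key observation: the optimum is the walk 3->1->1->1, with weight 13 + (-3) + (-3) = 7.
Optimal value attained by: walk 3->1->1->1.
Answer: (A^⊗3)[3][1] = 7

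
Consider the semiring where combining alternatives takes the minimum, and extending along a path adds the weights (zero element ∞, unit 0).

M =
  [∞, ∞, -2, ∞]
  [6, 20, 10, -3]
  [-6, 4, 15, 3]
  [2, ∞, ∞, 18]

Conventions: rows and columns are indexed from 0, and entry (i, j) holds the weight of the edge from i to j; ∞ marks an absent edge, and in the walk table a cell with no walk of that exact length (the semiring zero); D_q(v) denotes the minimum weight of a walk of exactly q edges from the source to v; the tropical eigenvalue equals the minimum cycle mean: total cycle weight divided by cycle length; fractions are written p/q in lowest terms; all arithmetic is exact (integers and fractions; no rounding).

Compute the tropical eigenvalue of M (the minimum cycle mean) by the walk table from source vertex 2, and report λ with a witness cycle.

q=0: [∞, ∞, 0, ∞]
q=1: [-6, 4, 15, 3]
q=2: [5, 19, -8, 1]
q=3: [-14, -4, 3, -5]
q=4: [-3, 7, -16, -7]
Optimal cycle mean attained by: cycle 0->2->0, total (-2) + (-6), length 2.
Answer: λ = -4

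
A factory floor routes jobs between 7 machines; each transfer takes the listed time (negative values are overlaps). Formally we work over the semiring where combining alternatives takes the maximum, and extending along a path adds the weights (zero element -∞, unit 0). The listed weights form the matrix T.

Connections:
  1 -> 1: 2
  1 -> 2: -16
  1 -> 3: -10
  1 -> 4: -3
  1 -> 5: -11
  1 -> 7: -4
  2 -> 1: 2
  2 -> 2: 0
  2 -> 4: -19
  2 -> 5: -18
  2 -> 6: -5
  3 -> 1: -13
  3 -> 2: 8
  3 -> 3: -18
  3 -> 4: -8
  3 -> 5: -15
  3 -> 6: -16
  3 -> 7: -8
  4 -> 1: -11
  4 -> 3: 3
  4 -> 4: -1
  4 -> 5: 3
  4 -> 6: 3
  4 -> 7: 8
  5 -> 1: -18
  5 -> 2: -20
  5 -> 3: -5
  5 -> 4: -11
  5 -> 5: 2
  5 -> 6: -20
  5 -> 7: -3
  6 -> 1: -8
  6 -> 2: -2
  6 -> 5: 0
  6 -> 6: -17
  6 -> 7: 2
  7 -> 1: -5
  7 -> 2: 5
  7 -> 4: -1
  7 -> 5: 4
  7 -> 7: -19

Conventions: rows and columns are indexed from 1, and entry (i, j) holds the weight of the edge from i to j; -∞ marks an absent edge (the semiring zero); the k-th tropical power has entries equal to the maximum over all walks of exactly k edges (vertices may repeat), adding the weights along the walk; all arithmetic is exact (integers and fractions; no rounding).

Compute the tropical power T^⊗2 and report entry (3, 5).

T^⊗2:
  [4, 1, 0, -1, 0, 0, 5]
  [4, 0, -8, -1, -5, -5, -2]
  [10, 8, -5, -9, -4, 3, 0]
  [3, 13, 2, 7, 12, 2, 7]
  [-8, 3, -3, -4, 4, -8, -1]
  [0, 7, -5, 1, 6, -7, -3]
  [7, 5, 2, -2, 6, 2, 7]
Key observation: the optimum is the walk 3->7->5, with weight (-8) + 4 = -4.
Optimal value attained by: walk 3->7->5.
Answer: (T^⊗2)[3][5] = -4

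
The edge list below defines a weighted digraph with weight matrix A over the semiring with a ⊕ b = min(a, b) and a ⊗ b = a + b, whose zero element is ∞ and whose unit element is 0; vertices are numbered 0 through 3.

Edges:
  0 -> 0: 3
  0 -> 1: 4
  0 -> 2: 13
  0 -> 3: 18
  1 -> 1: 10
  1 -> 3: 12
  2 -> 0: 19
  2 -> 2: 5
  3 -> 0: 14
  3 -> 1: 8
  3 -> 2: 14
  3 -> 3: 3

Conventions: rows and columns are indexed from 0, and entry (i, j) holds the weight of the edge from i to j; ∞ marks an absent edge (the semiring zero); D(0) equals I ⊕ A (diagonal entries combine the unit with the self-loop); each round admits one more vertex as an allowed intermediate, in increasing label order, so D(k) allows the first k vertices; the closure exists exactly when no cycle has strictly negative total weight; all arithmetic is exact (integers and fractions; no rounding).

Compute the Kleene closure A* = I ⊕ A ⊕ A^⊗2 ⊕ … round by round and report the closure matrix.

D(0):
  [0, 4, 13, 18]
  [∞, 0, ∞, 12]
  [19, ∞, 0, ∞]
  [14, 8, 14, 0]
D(1):
  [0, 4, 13, 18]
  [∞, 0, ∞, 12]
  [19, 23, 0, 37]
  [14, 8, 14, 0]
D(2):
  [0, 4, 13, 16]
  [∞, 0, ∞, 12]
  [19, 23, 0, 35]
  [14, 8, 14, 0]
D(3):
  [0, 4, 13, 16]
  [∞, 0, ∞, 12]
  [19, 23, 0, 35]
  [14, 8, 14, 0]
D(4):
  [0, 4, 13, 16]
  [26, 0, 26, 12]
  [19, 23, 0, 35]
  [14, 8, 14, 0]
Answer: A* = [[0, 4, 13, 16], [26, 0, 26, 12], [19, 23, 0, 35], [14, 8, 14, 0]]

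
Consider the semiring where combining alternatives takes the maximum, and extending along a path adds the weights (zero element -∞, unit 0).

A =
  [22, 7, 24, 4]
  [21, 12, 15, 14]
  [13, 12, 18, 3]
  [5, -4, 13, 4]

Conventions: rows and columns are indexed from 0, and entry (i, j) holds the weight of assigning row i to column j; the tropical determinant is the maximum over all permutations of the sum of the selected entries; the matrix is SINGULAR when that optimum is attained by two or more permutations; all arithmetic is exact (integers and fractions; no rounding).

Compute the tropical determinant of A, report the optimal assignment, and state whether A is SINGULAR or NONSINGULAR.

σ = (0, 1, 2, 3): 22 + 12 + 18 + 4 = 56
σ = (0, 1, 3, 2): 22 + 12 + 3 + 13 = 50
σ = (0, 2, 1, 3): 22 + 15 + 12 + 4 = 53
σ = (0, 2, 3, 1): 22 + 15 + 3 + (-4) = 36
σ = (0, 3, 1, 2): 22 + 14 + 12 + 13 = 61
σ = (0, 3, 2, 1): 22 + 14 + 18 + (-4) = 50
σ = (1, 0, 2, 3): 7 + 21 + 18 + 4 = 50
σ = (1, 0, 3, 2): 7 + 21 + 3 + 13 = 44
σ = (1, 2, 0, 3): 7 + 15 + 13 + 4 = 39
σ = (1, 2, 3, 0): 7 + 15 + 3 + 5 = 30
σ = (1, 3, 0, 2): 7 + 14 + 13 + 13 = 47
σ = (1, 3, 2, 0): 7 + 14 + 18 + 5 = 44
σ = (2, 0, 1, 3): 24 + 21 + 12 + 4 = 61
σ = (2, 0, 3, 1): 24 + 21 + 3 + (-4) = 44
σ = (2, 1, 0, 3): 24 + 12 + 13 + 4 = 53
σ = (2, 1, 3, 0): 24 + 12 + 3 + 5 = 44
σ = (2, 3, 0, 1): 24 + 14 + 13 + (-4) = 47
σ = (2, 3, 1, 0): 24 + 14 + 12 + 5 = 55
σ = (3, 0, 1, 2): 4 + 21 + 12 + 13 = 50
σ = (3, 0, 2, 1): 4 + 21 + 18 + (-4) = 39
σ = (3, 1, 0, 2): 4 + 12 + 13 + 13 = 42
σ = (3, 1, 2, 0): 4 + 12 + 18 + 5 = 39
σ = (3, 2, 0, 1): 4 + 15 + 13 + (-4) = 28
σ = (3, 2, 1, 0): 4 + 15 + 12 + 5 = 36
Optimal value attained by: σ = (0, 3, 1, 2).
Answer: det⊕(A) = 61; verdict: SINGULAR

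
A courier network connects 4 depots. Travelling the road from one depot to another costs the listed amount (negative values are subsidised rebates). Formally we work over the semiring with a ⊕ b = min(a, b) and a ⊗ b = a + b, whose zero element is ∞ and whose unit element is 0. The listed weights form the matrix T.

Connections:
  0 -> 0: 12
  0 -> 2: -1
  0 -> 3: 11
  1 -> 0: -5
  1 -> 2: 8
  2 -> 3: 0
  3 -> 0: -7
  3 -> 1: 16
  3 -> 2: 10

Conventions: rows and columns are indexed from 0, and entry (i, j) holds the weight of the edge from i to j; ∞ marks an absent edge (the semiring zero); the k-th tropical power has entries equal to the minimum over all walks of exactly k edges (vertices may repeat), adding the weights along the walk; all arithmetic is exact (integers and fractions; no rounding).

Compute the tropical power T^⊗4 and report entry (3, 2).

T^⊗2:
  [4, 27, 11, -1]
  [7, ∞, -6, 6]
  [-7, 16, 10, ∞]
  [5, ∞, -8, 4]
T^⊗3:
  [-8, 15, 3, 11]
  [-1, 22, 6, -6]
  [5, ∞, -8, 4]
  [-3, 20, 4, -8]
T^⊗4:
  [4, 27, -9, 3]
  [-13, 10, -2, 6]
  [-3, 20, 4, -8]
  [-15, 8, -4, 4]
Key observation: the optimum is the walk 3->0->3->0->2, with weight (-7) + 11 + (-7) + (-1) = -4.
Optimal value attained by: walk 3->0->3->0->2.
Answer: (T^⊗4)[3][2] = -4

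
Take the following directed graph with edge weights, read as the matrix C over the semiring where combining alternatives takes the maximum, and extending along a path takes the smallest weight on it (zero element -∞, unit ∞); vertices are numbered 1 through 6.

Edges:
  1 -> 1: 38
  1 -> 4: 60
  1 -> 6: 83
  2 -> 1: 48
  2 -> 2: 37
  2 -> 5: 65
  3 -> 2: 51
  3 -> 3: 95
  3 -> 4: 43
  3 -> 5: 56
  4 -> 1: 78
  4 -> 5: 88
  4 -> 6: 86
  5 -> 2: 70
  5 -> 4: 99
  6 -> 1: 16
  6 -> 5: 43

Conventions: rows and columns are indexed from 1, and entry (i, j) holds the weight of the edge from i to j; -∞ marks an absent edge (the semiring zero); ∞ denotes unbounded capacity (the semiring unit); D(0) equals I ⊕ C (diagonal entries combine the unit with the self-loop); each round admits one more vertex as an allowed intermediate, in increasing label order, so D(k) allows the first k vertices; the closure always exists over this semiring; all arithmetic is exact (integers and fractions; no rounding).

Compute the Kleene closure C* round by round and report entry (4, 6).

D(0):
  [∞, -∞, -∞, 60, -∞, 83]
  [48, ∞, -∞, -∞, 65, -∞]
  [-∞, 51, ∞, 43, 56, -∞]
  [78, -∞, -∞, ∞, 88, 86]
  [-∞, 70, -∞, 99, ∞, -∞]
  [16, -∞, -∞, -∞, 43, ∞]
D(1):
  [∞, -∞, -∞, 60, -∞, 83]
  [48, ∞, -∞, 48, 65, 48]
  [-∞, 51, ∞, 43, 56, -∞]
  [78, -∞, -∞, ∞, 88, 86]
  [-∞, 70, -∞, 99, ∞, -∞]
  [16, -∞, -∞, 16, 43, ∞]
D(2):
  [∞, -∞, -∞, 60, -∞, 83]
  [48, ∞, -∞, 48, 65, 48]
  [48, 51, ∞, 48, 56, 48]
  [78, -∞, -∞, ∞, 88, 86]
  [48, 70, -∞, 99, ∞, 48]
  [16, -∞, -∞, 16, 43, ∞]
D(3):
  [∞, -∞, -∞, 60, -∞, 83]
  [48, ∞, -∞, 48, 65, 48]
  [48, 51, ∞, 48, 56, 48]
  [78, -∞, -∞, ∞, 88, 86]
  [48, 70, -∞, 99, ∞, 48]
  [16, -∞, -∞, 16, 43, ∞]
D(4):
  [∞, -∞, -∞, 60, 60, 83]
  [48, ∞, -∞, 48, 65, 48]
  [48, 51, ∞, 48, 56, 48]
  [78, -∞, -∞, ∞, 88, 86]
  [78, 70, -∞, 99, ∞, 86]
  [16, -∞, -∞, 16, 43, ∞]
D(5):
  [∞, 60, -∞, 60, 60, 83]
  [65, ∞, -∞, 65, 65, 65]
  [56, 56, ∞, 56, 56, 56]
  [78, 70, -∞, ∞, 88, 86]
  [78, 70, -∞, 99, ∞, 86]
  [43, 43, -∞, 43, 43, ∞]
D(6):
  [∞, 60, -∞, 60, 60, 83]
  [65, ∞, -∞, 65, 65, 65]
  [56, 56, ∞, 56, 56, 56]
  [78, 70, -∞, ∞, 88, 86]
  [78, 70, -∞, 99, ∞, 86]
  [43, 43, -∞, 43, 43, ∞]
Answer: C*[4][6] = 86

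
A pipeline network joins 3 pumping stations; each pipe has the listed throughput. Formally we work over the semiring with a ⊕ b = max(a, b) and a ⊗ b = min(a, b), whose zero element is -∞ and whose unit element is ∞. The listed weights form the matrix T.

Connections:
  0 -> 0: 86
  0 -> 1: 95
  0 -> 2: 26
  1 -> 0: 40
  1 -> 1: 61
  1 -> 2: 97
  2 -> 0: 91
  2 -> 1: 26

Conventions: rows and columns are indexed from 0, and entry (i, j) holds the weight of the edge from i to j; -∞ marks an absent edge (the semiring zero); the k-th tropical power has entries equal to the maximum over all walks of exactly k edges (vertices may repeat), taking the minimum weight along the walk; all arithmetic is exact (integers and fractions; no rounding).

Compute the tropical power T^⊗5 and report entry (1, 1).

T^⊗2:
  [86, 86, 95]
  [91, 61, 61]
  [86, 91, 26]
T^⊗3:
  [91, 86, 86]
  [86, 91, 61]
  [86, 86, 91]
T^⊗4:
  [86, 91, 86]
  [86, 86, 91]
  [91, 86, 86]
T^⊗5:
  [86, 86, 91]
  [91, 86, 86]
  [86, 91, 86]
Key observation: the optimum is the walk 1->2->0->0->0->1, with weight 97 min 91 min 86 min 86 min 95 = 86.
Optimal value attained by: walk 1->2->0->0->0->1.
Answer: (T^⊗5)[1][1] = 86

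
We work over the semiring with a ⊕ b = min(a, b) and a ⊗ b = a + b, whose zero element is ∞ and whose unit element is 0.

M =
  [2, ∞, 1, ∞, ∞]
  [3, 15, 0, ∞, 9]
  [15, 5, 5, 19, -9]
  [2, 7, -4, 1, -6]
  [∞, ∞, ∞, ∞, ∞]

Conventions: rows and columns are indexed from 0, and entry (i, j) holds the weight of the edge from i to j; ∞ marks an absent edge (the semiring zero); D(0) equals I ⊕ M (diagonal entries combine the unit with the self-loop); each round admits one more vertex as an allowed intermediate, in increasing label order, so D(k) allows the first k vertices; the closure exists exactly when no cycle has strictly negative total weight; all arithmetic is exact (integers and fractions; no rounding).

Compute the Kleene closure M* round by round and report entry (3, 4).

D(0):
  [0, ∞, 1, ∞, ∞]
  [3, 0, 0, ∞, 9]
  [15, 5, 0, 19, -9]
  [2, 7, -4, 0, -6]
  [∞, ∞, ∞, ∞, 0]
D(1):
  [0, ∞, 1, ∞, ∞]
  [3, 0, 0, ∞, 9]
  [15, 5, 0, 19, -9]
  [2, 7, -4, 0, -6]
  [∞, ∞, ∞, ∞, 0]
D(2):
  [0, ∞, 1, ∞, ∞]
  [3, 0, 0, ∞, 9]
  [8, 5, 0, 19, -9]
  [2, 7, -4, 0, -6]
  [∞, ∞, ∞, ∞, 0]
D(3):
  [0, 6, 1, 20, -8]
  [3, 0, 0, 19, -9]
  [8, 5, 0, 19, -9]
  [2, 1, -4, 0, -13]
  [∞, ∞, ∞, ∞, 0]
D(4):
  [0, 6, 1, 20, -8]
  [3, 0, 0, 19, -9]
  [8, 5, 0, 19, -9]
  [2, 1, -4, 0, -13]
  [∞, ∞, ∞, ∞, 0]
D(5):
  [0, 6, 1, 20, -8]
  [3, 0, 0, 19, -9]
  [8, 5, 0, 19, -9]
  [2, 1, -4, 0, -13]
  [∞, ∞, ∞, ∞, 0]
Answer: M*[3][4] = -13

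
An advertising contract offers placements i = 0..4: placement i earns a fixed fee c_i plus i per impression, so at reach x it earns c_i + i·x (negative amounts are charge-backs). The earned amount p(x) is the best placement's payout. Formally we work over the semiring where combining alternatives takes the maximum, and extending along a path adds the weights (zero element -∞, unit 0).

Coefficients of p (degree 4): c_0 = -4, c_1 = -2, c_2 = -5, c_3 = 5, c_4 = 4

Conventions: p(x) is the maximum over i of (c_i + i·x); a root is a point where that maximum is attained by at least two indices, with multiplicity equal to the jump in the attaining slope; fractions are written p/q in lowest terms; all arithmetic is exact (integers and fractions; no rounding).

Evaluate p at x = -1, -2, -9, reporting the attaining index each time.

p(-1) = max(-4+0·(-1)=-4, -2+1·(-1)=-3, -5+2·(-1)=-7, 5+3·(-1)=2, 4+4·(-1)=0) = 2 (attained by i=3)
p(-2) = max(-4+0·(-2)=-4, -2+1·(-2)=-4, -5+2·(-2)=-9, 5+3·(-2)=-1, 4+4·(-2)=-4) = -1 (attained by i=3)
p(-9) = max(-4+0·(-9)=-4, -2+1·(-9)=-11, -5+2·(-9)=-23, 5+3·(-9)=-22, 4+4·(-9)=-32) = -4 (attained by i=0)
Answer: p(-1) = 2; p(-2) = -1; p(-9) = -4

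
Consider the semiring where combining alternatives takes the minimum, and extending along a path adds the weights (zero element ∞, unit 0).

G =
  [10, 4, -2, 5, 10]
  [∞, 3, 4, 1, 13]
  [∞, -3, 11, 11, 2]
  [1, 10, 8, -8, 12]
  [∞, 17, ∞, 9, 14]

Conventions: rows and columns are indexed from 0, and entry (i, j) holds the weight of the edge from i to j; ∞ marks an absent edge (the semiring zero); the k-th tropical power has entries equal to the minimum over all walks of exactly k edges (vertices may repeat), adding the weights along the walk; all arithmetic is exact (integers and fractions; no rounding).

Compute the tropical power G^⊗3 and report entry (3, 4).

G^⊗2:
  [6, -5, 8, -3, 0]
  [2, 1, 7, -7, 6]
  [12, 0, 1, -2, 10]
  [-7, 2, -1, -16, 4]
  [10, 19, 17, 1, 21]
G^⊗3:
  [-2, -2, -1, -11, 8]
  [-6, 3, 0, -15, 5]
  [-1, -2, 4, -10, 3]
  [-15, -6, -9, -24, -4]
  [2, 11, 8, -7, 13]
Key observation: the optimum is the walk 3->3->3->4, with weight (-8) + (-8) + 12 = -4.
Optimal value attained by: walk 3->3->3->4.
Answer: (G^⊗3)[3][4] = -4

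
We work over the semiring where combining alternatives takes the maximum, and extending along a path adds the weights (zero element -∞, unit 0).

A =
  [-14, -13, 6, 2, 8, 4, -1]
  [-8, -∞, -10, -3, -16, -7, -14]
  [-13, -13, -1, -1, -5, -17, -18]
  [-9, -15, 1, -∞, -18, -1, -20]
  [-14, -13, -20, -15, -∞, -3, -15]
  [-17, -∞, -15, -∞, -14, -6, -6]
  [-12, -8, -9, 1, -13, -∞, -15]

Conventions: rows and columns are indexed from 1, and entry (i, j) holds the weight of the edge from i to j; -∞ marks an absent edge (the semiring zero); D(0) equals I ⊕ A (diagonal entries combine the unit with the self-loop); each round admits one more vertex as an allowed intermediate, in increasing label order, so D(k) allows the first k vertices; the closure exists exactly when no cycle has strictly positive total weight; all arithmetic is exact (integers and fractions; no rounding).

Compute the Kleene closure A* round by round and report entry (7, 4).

D(0):
  [0, -13, 6, 2, 8, 4, -1]
  [-8, 0, -10, -3, -16, -7, -14]
  [-13, -13, 0, -1, -5, -17, -18]
  [-9, -15, 1, 0, -18, -1, -20]
  [-14, -13, -20, -15, 0, -3, -15]
  [-17, -∞, -15, -∞, -14, 0, -6]
  [-12, -8, -9, 1, -13, -∞, 0]
D(1):
  [0, -13, 6, 2, 8, 4, -1]
  [-8, 0, -2, -3, 0, -4, -9]
  [-13, -13, 0, -1, -5, -9, -14]
  [-9, -15, 1, 0, -1, -1, -10]
  [-14, -13, -8, -12, 0, -3, -15]
  [-17, -30, -11, -15, -9, 0, -6]
  [-12, -8, -6, 1, -4, -8, 0]
D(2):
  [0, -13, 6, 2, 8, 4, -1]
  [-8, 0, -2, -3, 0, -4, -9]
  [-13, -13, 0, -1, -5, -9, -14]
  [-9, -15, 1, 0, -1, -1, -10]
  [-14, -13, -8, -12, 0, -3, -15]
  [-17, -30, -11, -15, -9, 0, -6]
  [-12, -8, -6, 1, -4, -8, 0]
D(3):
  [0, -7, 6, 5, 8, 4, -1]
  [-8, 0, -2, -3, 0, -4, -9]
  [-13, -13, 0, -1, -5, -9, -14]
  [-9, -12, 1, 0, -1, -1, -10]
  [-14, -13, -8, -9, 0, -3, -15]
  [-17, -24, -11, -12, -9, 0, -6]
  [-12, -8, -6, 1, -4, -8, 0]
D(4):
  [0, -7, 6, 5, 8, 4, -1]
  [-8, 0, -2, -3, 0, -4, -9]
  [-10, -13, 0, -1, -2, -2, -11]
  [-9, -12, 1, 0, -1, -1, -10]
  [-14, -13, -8, -9, 0, -3, -15]
  [-17, -24, -11, -12, -9, 0, -6]
  [-8, -8, 2, 1, 0, 0, 0]
D(5):
  [0, -5, 6, 5, 8, 5, -1]
  [-8, 0, -2, -3, 0, -3, -9]
  [-10, -13, 0, -1, -2, -2, -11]
  [-9, -12, 1, 0, -1, -1, -10]
  [-14, -13, -8, -9, 0, -3, -15]
  [-17, -22, -11, -12, -9, 0, -6]
  [-8, -8, 2, 1, 0, 0, 0]
D(6):
  [0, -5, 6, 5, 8, 5, -1]
  [-8, 0, -2, -3, 0, -3, -9]
  [-10, -13, 0, -1, -2, -2, -8]
  [-9, -12, 1, 0, -1, -1, -7]
  [-14, -13, -8, -9, 0, -3, -9]
  [-17, -22, -11, -12, -9, 0, -6]
  [-8, -8, 2, 1, 0, 0, 0]
D(7):
  [0, -5, 6, 5, 8, 5, -1]
  [-8, 0, -2, -3, 0, -3, -9]
  [-10, -13, 0, -1, -2, -2, -8]
  [-9, -12, 1, 0, -1, -1, -7]
  [-14, -13, -7, -8, 0, -3, -9]
  [-14, -14, -4, -5, -6, 0, -6]
  [-8, -8, 2, 1, 0, 0, 0]
Answer: A*[7][4] = 1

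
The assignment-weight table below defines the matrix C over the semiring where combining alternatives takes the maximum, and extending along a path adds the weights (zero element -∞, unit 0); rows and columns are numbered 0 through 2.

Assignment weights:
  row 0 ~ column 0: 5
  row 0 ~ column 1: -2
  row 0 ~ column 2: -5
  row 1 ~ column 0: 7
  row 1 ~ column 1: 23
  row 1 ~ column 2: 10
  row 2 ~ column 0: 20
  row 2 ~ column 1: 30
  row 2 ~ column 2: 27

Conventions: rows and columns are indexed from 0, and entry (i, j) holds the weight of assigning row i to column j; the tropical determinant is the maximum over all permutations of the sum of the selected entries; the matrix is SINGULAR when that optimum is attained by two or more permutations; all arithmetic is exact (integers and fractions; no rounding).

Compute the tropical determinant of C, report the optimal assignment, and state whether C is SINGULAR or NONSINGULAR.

σ = (0, 1, 2): 5 + 23 + 27 = 55
σ = (0, 2, 1): 5 + 10 + 30 = 45
σ = (1, 0, 2): (-2) + 7 + 27 = 32
σ = (1, 2, 0): (-2) + 10 + 20 = 28
σ = (2, 0, 1): (-5) + 7 + 30 = 32
σ = (2, 1, 0): (-5) + 23 + 20 = 38
Optimal value attained by: σ = (0, 1, 2).
Answer: det⊕(C) = 55; verdict: NONSINGULAR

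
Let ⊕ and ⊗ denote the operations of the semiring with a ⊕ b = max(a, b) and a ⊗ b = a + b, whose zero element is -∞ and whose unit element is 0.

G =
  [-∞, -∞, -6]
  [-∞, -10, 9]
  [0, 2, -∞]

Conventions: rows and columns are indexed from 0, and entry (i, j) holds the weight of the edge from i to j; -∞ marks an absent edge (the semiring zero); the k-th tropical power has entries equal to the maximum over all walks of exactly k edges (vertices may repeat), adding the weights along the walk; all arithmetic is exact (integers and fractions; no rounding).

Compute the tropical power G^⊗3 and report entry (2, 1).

G^⊗2:
  [-6, -4, -∞]
  [9, 11, -1]
  [-∞, -8, 11]
G^⊗3:
  [-∞, -14, 5]
  [-1, 1, 20]
  [11, 13, 1]
Key observation: the optimum is the walk 2->1->2->1, with weight 2 + 9 + 2 = 13.
Optimal value attained by: walk 2->1->2->1.
Answer: (G^⊗3)[2][1] = 13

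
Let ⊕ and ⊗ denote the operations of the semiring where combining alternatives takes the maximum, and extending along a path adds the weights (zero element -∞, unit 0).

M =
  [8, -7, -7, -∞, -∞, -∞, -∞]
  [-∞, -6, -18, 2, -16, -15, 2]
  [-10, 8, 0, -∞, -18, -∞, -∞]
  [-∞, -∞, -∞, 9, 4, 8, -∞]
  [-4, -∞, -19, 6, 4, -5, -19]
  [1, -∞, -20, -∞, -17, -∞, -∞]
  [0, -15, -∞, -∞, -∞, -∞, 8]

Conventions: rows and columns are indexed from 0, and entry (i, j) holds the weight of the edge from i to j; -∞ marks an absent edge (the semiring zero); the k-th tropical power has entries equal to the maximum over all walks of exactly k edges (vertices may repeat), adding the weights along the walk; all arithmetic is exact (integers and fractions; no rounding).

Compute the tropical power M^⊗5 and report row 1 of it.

M^⊗2:
  [16, 1, 1, -5, -23, -22, -5]
  [2, -10, -18, 11, 6, 10, 10]
  [-2, 8, 0, 10, -8, -7, 10]
  [9, -∞, -12, 18, 13, 17, -15]
  [4, -11, -11, 15, 10, 14, -11]
  [9, -6, -6, -11, -13, -22, -36]
  [8, -7, -7, -13, -31, -30, 16]
M^⊗3:
  [24, 9, 9, 4, -1, 3, 3]
  [11, -5, -5, 20, 15, 19, 18]
  [10, 8, 0, 19, 14, 18, 18]
  [18, 2, 2, 27, 22, 26, -6]
  [15, -3, -3, 24, 19, 23, -3]
  [17, 2, 2, -2, -7, -3, -4]
  [16, 1, 1, -4, -9, -5, 24]
M^⊗4:
  [32, 17, 17, 13, 8, 12, 11]
  [20, 4, 4, 29, 24, 28, 26]
  [19, 8, 3, 28, 23, 27, 26]
  [27, 11, 11, 36, 31, 35, 4]
  [24, 8, 8, 33, 28, 32, 5]
  [25, 10, 10, 7, 2, 6, 4]
  [24, 9, 9, 5, 0, 4, 32]
M^⊗5:
  [40, 25, 25, 22, 17, 21, 19]
  [29, 13, 13, 38, 33, 37, 34]
  [28, 12, 12, 37, 32, 36, 34]
  [36, 20, 20, 45, 40, 44, 13]
  [33, 17, 17, 42, 37, 41, 13]
  [33, 18, 18, 16, 11, 15, 12]
  [32, 17, 17, 14, 9, 13, 40]
Answer: row 1 of M^⊗5 = [29, 13, 13, 38, 33, 37, 34]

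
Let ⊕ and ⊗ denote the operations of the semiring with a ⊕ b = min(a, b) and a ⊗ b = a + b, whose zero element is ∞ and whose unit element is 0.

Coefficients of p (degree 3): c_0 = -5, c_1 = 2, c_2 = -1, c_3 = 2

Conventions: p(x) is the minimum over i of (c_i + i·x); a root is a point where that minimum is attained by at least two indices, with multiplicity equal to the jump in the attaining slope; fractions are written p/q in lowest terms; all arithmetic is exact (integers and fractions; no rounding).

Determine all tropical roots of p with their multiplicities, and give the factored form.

hull edge (i=0, c=-5) to (i=2, c=-1): slope 2, span 2
hull edge (i=2, c=-1) to (i=3, c=2): slope 3, span 1
Factored form: p(x) = 2 ⊗ (x ⊕ (-3)) ⊗ (x ⊕ (-2)) ⊗ (x ⊕ (-2))
Answer: roots = -3 (mult 1), -2 (mult 2)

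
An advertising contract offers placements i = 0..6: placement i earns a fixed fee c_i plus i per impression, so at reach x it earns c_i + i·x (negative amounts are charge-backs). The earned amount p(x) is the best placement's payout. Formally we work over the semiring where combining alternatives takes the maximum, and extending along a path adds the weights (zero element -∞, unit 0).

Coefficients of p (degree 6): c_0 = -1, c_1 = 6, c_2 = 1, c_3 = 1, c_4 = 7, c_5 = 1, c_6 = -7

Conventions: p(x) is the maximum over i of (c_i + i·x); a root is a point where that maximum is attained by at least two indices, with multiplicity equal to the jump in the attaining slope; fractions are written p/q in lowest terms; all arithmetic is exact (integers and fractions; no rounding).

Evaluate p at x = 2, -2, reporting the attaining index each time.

p(2) = max(-1+0·2=-1, 6+1·2=8, 1+2·2=5, 1+3·2=7, 7+4·2=15, 1+5·2=11, -7+6·2=5) = 15 (attained by i=4)
p(-2) = max(-1+0·(-2)=-1, 6+1·(-2)=4, 1+2·(-2)=-3, 1+3·(-2)=-5, 7+4·(-2)=-1, 1+5·(-2)=-9, -7+6·(-2)=-19) = 4 (attained by i=1)
Answer: p(2) = 15; p(-2) = 4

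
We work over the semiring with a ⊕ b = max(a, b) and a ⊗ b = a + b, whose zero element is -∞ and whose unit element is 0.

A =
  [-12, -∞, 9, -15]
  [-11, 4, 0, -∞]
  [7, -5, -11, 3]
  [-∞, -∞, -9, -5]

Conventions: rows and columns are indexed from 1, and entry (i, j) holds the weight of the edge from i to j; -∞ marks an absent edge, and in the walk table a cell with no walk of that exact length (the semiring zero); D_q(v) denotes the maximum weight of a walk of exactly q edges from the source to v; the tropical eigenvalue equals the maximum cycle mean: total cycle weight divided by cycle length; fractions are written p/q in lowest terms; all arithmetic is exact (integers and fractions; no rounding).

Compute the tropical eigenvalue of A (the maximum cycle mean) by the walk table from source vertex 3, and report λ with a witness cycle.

q=0: [-∞, -∞, 0, -∞]
q=1: [7, -5, -11, 3]
q=2: [-4, -1, 16, -2]
q=3: [23, 11, 5, 19]
q=4: [12, 15, 32, 14]
Optimal cycle mean attained by: cycle 1->3->1, total 9 + 7, length 2.
Answer: λ = 8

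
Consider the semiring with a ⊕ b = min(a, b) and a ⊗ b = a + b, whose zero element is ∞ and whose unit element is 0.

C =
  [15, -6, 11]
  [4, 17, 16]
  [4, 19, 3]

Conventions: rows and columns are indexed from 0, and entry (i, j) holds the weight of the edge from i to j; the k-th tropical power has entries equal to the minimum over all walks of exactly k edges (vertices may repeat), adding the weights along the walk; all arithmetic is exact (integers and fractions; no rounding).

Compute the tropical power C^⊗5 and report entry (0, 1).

C^⊗2:
  [-2, 9, 10]
  [19, -2, 15]
  [7, -2, 6]
C^⊗3:
  [13, -8, 9]
  [2, 13, 14]
  [2, 1, 9]
C^⊗4:
  [-4, 7, 8]
  [17, -4, 13]
  [5, -4, 12]
C^⊗5:
  [11, -10, 7]
  [0, 11, 12]
  [0, -1, 12]
Key observation: the optimum is the walk 0->1->0->1->0->1, with weight (-6) + 4 + (-6) + 4 + (-6) = -10.
Optimal value attained by: walk 0->1->0->1->0->1.
Answer: (C^⊗5)[0][1] = -10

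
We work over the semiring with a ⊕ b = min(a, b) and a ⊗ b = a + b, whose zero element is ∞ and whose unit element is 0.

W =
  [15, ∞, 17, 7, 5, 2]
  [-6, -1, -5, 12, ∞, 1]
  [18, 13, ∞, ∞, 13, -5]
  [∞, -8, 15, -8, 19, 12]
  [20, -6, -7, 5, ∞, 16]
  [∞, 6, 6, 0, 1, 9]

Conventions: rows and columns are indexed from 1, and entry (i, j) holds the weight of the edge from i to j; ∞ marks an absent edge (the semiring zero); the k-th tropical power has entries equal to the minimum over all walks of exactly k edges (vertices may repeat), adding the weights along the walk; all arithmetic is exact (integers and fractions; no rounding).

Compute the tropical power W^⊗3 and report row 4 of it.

W^⊗2:
  [25, -1, -2, -1, 3, 11]
  [-7, -2, -6, 1, -1, -10]
  [7, 1, 1, -5, -4, 4]
  [-14, -16, -13, -16, 11, -7]
  [-12, -7, -11, -3, 6, -12]
  [0, -8, -6, -8, 10, 1]
W^⊗3:
  [-7, -9, -6, -9, 11, -7]
  [-8, -7, -8, -10, -9, -11]
  [-5, -13, -11, -13, 5, -4]
  [-22, -24, -21, -24, -9, -18]
  [-13, -11, -12, -12, -11, -16]
  [-14, -16, -13, -16, 2, -11]
Answer: row 4 of W^⊗3 = [-22, -24, -21, -24, -9, -18]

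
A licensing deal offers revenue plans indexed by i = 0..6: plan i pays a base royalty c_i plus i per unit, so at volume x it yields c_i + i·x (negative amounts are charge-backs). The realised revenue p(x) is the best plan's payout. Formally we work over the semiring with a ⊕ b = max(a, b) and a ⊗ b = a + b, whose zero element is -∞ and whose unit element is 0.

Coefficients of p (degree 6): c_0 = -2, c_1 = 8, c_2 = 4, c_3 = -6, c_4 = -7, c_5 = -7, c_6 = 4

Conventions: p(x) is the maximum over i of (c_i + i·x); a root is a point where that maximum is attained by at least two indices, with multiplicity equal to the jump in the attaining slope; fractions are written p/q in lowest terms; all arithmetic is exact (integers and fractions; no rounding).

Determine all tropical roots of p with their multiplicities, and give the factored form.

hull edge (i=0, c=-2) to (i=1, c=8): slope 10, span 1
hull edge (i=1, c=8) to (i=6, c=4): slope -4/5, span 5
Factored form: p(x) = 4 ⊗ (x ⊕ (-10)) ⊗ (x ⊕ 4/5) ⊗ (x ⊕ 4/5) ⊗ (x ⊕ 4/5) ⊗ (x ⊕ 4/5) ⊗ (x ⊕ 4/5)
Answer: roots = -10 (mult 1), 4/5 (mult 5)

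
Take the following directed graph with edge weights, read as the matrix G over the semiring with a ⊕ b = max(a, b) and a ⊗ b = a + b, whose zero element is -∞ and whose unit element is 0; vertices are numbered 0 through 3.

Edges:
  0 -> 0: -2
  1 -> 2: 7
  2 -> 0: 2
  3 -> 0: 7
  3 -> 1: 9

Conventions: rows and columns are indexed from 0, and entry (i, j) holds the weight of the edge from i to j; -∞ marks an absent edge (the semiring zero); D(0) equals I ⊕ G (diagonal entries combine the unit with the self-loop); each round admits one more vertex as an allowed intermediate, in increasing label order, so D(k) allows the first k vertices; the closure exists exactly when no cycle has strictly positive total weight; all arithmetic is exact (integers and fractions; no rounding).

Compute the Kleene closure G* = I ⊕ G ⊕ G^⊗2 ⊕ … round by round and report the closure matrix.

D(0):
  [0, -∞, -∞, -∞]
  [-∞, 0, 7, -∞]
  [2, -∞, 0, -∞]
  [7, 9, -∞, 0]
D(1):
  [0, -∞, -∞, -∞]
  [-∞, 0, 7, -∞]
  [2, -∞, 0, -∞]
  [7, 9, -∞, 0]
D(2):
  [0, -∞, -∞, -∞]
  [-∞, 0, 7, -∞]
  [2, -∞, 0, -∞]
  [7, 9, 16, 0]
D(3):
  [0, -∞, -∞, -∞]
  [9, 0, 7, -∞]
  [2, -∞, 0, -∞]
  [18, 9, 16, 0]
D(4):
  [0, -∞, -∞, -∞]
  [9, 0, 7, -∞]
  [2, -∞, 0, -∞]
  [18, 9, 16, 0]
Answer: G* = [[0, -∞, -∞, -∞], [9, 0, 7, -∞], [2, -∞, 0, -∞], [18, 9, 16, 0]]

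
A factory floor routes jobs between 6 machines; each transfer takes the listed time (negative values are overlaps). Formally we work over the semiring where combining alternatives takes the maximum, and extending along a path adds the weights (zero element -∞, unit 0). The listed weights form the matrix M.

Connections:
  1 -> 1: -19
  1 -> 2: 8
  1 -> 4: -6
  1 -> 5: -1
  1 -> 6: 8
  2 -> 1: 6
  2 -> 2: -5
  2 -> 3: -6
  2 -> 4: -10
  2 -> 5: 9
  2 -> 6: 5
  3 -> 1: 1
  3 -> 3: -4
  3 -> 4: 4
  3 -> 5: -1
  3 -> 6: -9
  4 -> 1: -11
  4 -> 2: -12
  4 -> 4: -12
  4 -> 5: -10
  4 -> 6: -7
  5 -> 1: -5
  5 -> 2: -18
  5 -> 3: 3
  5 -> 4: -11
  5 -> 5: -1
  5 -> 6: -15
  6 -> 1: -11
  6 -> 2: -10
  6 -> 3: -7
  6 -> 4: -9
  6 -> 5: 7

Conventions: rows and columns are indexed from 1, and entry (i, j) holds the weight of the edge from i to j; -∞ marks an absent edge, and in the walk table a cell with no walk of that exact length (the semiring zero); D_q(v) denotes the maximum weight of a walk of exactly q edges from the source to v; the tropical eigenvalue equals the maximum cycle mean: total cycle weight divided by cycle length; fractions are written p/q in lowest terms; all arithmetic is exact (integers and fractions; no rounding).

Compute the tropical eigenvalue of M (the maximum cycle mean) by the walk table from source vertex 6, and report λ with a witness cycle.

q=0: [-∞, -∞, -∞, -∞, -∞, 0]
q=1: [-11, -10, -7, -9, 7, -∞]
q=2: [2, -3, 10, -3, 6, -3]
q=3: [11, 10, 9, 14, 9, 10]
q=4: [16, 19, 12, 13, 19, 19]
q=5: [25, 24, 22, 16, 28, 24]
q=6: [30, 33, 31, 26, 33, 33]
Optimal cycle mean attained by: cycle 1->2->1, total 8 + 6, length 2.
Answer: λ = 7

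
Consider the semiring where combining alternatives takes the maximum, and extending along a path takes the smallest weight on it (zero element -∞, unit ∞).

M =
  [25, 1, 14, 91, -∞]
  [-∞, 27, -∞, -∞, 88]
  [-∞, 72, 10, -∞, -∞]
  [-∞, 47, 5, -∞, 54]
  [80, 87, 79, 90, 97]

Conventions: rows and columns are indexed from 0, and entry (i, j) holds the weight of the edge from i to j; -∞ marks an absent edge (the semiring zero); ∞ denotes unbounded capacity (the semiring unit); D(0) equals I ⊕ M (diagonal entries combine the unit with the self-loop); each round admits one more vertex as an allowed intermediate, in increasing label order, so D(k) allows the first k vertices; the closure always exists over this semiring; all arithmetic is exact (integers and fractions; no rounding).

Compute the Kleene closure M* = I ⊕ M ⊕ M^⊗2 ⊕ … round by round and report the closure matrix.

D(0):
  [∞, 1, 14, 91, -∞]
  [-∞, ∞, -∞, -∞, 88]
  [-∞, 72, ∞, -∞, -∞]
  [-∞, 47, 5, ∞, 54]
  [80, 87, 79, 90, ∞]
D(1):
  [∞, 1, 14, 91, -∞]
  [-∞, ∞, -∞, -∞, 88]
  [-∞, 72, ∞, -∞, -∞]
  [-∞, 47, 5, ∞, 54]
  [80, 87, 79, 90, ∞]
D(2):
  [∞, 1, 14, 91, 1]
  [-∞, ∞, -∞, -∞, 88]
  [-∞, 72, ∞, -∞, 72]
  [-∞, 47, 5, ∞, 54]
  [80, 87, 79, 90, ∞]
D(3):
  [∞, 14, 14, 91, 14]
  [-∞, ∞, -∞, -∞, 88]
  [-∞, 72, ∞, -∞, 72]
  [-∞, 47, 5, ∞, 54]
  [80, 87, 79, 90, ∞]
D(4):
  [∞, 47, 14, 91, 54]
  [-∞, ∞, -∞, -∞, 88]
  [-∞, 72, ∞, -∞, 72]
  [-∞, 47, 5, ∞, 54]
  [80, 87, 79, 90, ∞]
D(5):
  [∞, 54, 54, 91, 54]
  [80, ∞, 79, 88, 88]
  [72, 72, ∞, 72, 72]
  [54, 54, 54, ∞, 54]
  [80, 87, 79, 90, ∞]
Answer: M* = [[∞, 54, 54, 91, 54], [80, ∞, 79, 88, 88], [72, 72, ∞, 72, 72], [54, 54, 54, ∞, 54], [80, 87, 79, 90, ∞]]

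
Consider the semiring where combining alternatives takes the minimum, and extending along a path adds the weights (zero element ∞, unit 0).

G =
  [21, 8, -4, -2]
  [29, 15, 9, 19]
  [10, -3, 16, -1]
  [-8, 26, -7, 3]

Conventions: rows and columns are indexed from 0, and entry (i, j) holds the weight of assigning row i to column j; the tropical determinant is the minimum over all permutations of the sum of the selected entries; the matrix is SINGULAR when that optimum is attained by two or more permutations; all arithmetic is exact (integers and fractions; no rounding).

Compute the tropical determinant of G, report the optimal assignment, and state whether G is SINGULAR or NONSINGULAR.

σ = (0, 1, 2, 3): 21 + 15 + 16 + 3 = 55
σ = (0, 1, 3, 2): 21 + 15 + (-1) + (-7) = 28
σ = (0, 2, 1, 3): 21 + 9 + (-3) + 3 = 30
σ = (0, 2, 3, 1): 21 + 9 + (-1) + 26 = 55
σ = (0, 3, 1, 2): 21 + 19 + (-3) + (-7) = 30
σ = (0, 3, 2, 1): 21 + 19 + 16 + 26 = 82
σ = (1, 0, 2, 3): 8 + 29 + 16 + 3 = 56
σ = (1, 0, 3, 2): 8 + 29 + (-1) + (-7) = 29
σ = (1, 2, 0, 3): 8 + 9 + 10 + 3 = 30
σ = (1, 2, 3, 0): 8 + 9 + (-1) + (-8) = 8
σ = (1, 3, 0, 2): 8 + 19 + 10 + (-7) = 30
σ = (1, 3, 2, 0): 8 + 19 + 16 + (-8) = 35
σ = (2, 0, 1, 3): (-4) + 29 + (-3) + 3 = 25
σ = (2, 0, 3, 1): (-4) + 29 + (-1) + 26 = 50
σ = (2, 1, 0, 3): (-4) + 15 + 10 + 3 = 24
σ = (2, 1, 3, 0): (-4) + 15 + (-1) + (-8) = 2
σ = (2, 3, 0, 1): (-4) + 19 + 10 + 26 = 51
σ = (2, 3, 1, 0): (-4) + 19 + (-3) + (-8) = 4
σ = (3, 0, 1, 2): (-2) + 29 + (-3) + (-7) = 17
σ = (3, 0, 2, 1): (-2) + 29 + 16 + 26 = 69
σ = (3, 1, 0, 2): (-2) + 15 + 10 + (-7) = 16
σ = (3, 1, 2, 0): (-2) + 15 + 16 + (-8) = 21
σ = (3, 2, 0, 1): (-2) + 9 + 10 + 26 = 43
σ = (3, 2, 1, 0): (-2) + 9 + (-3) + (-8) = -4
Optimal value attained by: σ = (3, 2, 1, 0).
Answer: det⊕(G) = -4; verdict: NONSINGULAR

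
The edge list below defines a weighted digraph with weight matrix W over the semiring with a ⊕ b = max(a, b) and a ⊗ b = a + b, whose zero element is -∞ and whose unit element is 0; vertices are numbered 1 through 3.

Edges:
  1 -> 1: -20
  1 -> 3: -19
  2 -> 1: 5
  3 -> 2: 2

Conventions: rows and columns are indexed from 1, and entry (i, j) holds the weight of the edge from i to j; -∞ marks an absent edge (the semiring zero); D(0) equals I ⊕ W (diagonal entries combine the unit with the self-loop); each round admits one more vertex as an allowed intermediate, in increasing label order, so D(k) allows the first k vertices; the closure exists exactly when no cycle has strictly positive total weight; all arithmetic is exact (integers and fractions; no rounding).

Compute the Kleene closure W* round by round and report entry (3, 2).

D(0):
  [0, -∞, -19]
  [5, 0, -∞]
  [-∞, 2, 0]
D(1):
  [0, -∞, -19]
  [5, 0, -14]
  [-∞, 2, 0]
D(2):
  [0, -∞, -19]
  [5, 0, -14]
  [7, 2, 0]
D(3):
  [0, -17, -19]
  [5, 0, -14]
  [7, 2, 0]
Answer: W*[3][2] = 2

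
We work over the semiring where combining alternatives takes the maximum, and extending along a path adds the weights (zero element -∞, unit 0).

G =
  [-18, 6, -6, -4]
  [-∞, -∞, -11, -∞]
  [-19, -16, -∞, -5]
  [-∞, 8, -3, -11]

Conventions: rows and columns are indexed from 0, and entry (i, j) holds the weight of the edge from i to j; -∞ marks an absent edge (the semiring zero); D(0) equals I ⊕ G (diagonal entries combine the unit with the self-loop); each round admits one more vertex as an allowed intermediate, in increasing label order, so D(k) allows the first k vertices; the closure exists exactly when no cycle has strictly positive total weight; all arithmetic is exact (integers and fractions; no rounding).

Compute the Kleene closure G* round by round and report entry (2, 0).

D(0):
  [0, 6, -6, -4]
  [-∞, 0, -11, -∞]
  [-19, -16, 0, -5]
  [-∞, 8, -3, 0]
D(1):
  [0, 6, -6, -4]
  [-∞, 0, -11, -∞]
  [-19, -13, 0, -5]
  [-∞, 8, -3, 0]
D(2):
  [0, 6, -5, -4]
  [-∞, 0, -11, -∞]
  [-19, -13, 0, -5]
  [-∞, 8, -3, 0]
D(3):
  [0, 6, -5, -4]
  [-30, 0, -11, -16]
  [-19, -13, 0, -5]
  [-22, 8, -3, 0]
D(4):
  [0, 6, -5, -4]
  [-30, 0, -11, -16]
  [-19, 3, 0, -5]
  [-22, 8, -3, 0]
Answer: G*[2][0] = -19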